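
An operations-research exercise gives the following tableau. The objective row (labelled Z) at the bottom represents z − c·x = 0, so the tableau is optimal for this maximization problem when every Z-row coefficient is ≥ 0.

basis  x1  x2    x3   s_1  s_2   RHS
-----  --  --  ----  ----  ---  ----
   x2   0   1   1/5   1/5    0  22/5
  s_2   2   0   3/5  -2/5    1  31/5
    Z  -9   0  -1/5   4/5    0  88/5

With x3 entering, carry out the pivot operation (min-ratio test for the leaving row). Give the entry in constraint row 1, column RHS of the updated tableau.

7/3

Ratio test on column x3 — row 1: (22/5)/(1/5) = 22; row 2: (31/5)/(3/5) = 31/3. Minimum is 31/3 at row 2 (s_2 leaves); pivot element 3/5.
Divide row 2 by 3/5; eliminate column x3 from the other rows.
Row 1 update in column RHS: 22/5 − (1/5)·(31/3) = 7/3.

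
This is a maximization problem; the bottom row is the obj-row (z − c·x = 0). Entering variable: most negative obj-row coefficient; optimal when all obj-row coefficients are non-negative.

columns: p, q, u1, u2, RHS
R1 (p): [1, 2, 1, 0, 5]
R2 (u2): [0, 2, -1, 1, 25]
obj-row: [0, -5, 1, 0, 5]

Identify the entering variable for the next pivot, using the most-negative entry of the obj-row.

q

Negative obj-row entries: q: -5.
The most negative is -5 in column q, so q enters.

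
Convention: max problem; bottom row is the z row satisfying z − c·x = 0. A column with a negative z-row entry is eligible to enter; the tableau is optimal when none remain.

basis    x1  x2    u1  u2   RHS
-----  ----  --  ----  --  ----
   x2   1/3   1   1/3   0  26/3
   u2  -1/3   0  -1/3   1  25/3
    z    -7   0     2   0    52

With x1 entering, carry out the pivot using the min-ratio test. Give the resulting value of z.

Ratio test on column x1 — row 1: (26/3)/(1/3) = 26; row 2: entry -1/3 ≤ 0. Minimum is 26 at row 1 (x2 leaves); pivot element 1/3.
Pivot on row 1; the z-row RHS becomes 52 − (-7)·26 = 234.

234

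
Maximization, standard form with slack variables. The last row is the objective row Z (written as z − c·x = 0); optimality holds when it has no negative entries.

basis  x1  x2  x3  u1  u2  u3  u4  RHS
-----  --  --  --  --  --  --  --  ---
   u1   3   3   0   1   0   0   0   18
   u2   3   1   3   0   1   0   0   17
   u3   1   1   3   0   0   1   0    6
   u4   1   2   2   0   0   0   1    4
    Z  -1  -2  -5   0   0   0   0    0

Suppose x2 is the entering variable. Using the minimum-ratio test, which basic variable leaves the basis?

u4

Column x2 entries and ratios — u1: 18/3 = 6; u2: 17/1 = 17; u3: 6/1 = 6; u4: 4/2 = 2.
Smallest ratio is 2 in the row of u4, so u4 leaves.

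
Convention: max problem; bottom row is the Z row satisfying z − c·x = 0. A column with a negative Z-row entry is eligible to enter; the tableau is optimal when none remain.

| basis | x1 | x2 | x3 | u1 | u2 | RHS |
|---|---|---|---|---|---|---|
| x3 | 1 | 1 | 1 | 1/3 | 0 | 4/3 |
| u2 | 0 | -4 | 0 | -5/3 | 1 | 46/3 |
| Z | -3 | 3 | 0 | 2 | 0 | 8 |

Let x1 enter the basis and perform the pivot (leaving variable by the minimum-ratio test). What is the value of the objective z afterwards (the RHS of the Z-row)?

12

Ratio test on column x1 — row 1: (4/3)/1 = 4/3; row 2: entry 0 ≤ 0. Minimum is 4/3 at row 1 (x3 leaves); pivot element 1.
Pivot on row 1; the Z-row RHS becomes 8 − (-3)·(4/3) = 12.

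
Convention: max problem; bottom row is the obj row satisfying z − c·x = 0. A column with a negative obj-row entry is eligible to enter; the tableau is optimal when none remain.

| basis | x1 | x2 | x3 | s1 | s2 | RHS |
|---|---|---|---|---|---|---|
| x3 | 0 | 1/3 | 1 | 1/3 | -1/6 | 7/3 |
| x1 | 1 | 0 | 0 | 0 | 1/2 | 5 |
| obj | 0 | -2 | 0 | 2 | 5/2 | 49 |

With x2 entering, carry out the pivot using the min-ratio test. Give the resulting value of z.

Ratio test on column x2 — row 1: (7/3)/(1/3) = 7; row 2: entry 0 ≤ 0. Minimum is 7 at row 1 (x3 leaves); pivot element 1/3.
Pivot on row 1; the obj-row RHS becomes 49 − (-2)·7 = 63.

63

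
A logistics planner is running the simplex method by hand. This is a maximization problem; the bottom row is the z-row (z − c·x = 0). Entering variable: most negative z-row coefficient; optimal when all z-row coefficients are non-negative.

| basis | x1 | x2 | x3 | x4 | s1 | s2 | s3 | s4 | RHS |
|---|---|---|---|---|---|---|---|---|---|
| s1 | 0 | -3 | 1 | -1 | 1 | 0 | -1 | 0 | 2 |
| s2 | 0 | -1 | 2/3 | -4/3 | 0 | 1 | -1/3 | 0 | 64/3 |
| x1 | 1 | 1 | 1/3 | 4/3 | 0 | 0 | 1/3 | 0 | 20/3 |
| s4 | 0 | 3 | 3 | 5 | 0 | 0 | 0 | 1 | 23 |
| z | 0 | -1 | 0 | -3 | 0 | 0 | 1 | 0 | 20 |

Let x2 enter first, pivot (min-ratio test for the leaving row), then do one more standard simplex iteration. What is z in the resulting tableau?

Ratio test on column x2 — row 1: entry -3 ≤ 0; row 2: entry -1 ≤ 0; row 3: (20/3)/1 = 20/3; row 4: 23/3 = 23/3. Minimum is 20/3 at row 3 (x1 leaves); pivot element 1.
Pivot on row 3; the z-row RHS becomes 20 − (-1)·(20/3) = 80/3.
Next entering variable (most negative z-row entry -5/3): x4.
Ratio test on column x4 — row 1: 22/3 = 22/3; row 2: entry 0 ≤ 0; row 3: (20/3)/(4/3) = 5; row 4: 3/1 = 3. Minimum is 3 at row 4 (s4 leaves); pivot element 1.
After the second pivot the z-row RHS is 80/3 − (-5/3)·3 = 95/3.

95/3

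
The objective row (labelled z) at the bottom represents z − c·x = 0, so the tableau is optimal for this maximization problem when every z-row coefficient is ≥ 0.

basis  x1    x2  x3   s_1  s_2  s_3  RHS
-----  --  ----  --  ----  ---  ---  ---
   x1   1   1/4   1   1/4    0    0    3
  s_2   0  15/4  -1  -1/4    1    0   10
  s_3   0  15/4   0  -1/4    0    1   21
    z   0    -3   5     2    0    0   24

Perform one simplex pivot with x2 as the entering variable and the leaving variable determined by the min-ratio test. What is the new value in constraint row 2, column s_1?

Ratio test on column x2 — row 1: 3/(1/4) = 12; row 2: 10/(15/4) = 8/3; row 3: 21/(15/4) = 28/5. Minimum is 8/3 at row 2 (s_2 leaves); pivot element 15/4.
Divide row 2 by 15/4; eliminate column x2 from the other rows.
In the new row 2, the s_1 entry is the old entry divided by the pivot: (-1/4)/(15/4) = -1/15.

-1/15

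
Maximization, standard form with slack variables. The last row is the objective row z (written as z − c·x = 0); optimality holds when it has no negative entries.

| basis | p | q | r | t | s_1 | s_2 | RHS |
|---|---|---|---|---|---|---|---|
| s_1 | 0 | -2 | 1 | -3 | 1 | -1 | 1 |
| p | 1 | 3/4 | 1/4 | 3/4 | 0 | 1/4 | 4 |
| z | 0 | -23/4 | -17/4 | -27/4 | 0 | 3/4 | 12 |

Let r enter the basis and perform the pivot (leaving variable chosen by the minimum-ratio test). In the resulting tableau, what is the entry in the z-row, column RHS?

65/4

Ratio test on column r — row 1: 1/1 = 1; row 2: 4/(1/4) = 16. Minimum is 1 at row 1 (s_1 leaves); pivot element 1.
Divide row 1 by 1; eliminate column r from the other rows.
z-row update in column RHS: 12 − (-17/4)·1 = 65/4.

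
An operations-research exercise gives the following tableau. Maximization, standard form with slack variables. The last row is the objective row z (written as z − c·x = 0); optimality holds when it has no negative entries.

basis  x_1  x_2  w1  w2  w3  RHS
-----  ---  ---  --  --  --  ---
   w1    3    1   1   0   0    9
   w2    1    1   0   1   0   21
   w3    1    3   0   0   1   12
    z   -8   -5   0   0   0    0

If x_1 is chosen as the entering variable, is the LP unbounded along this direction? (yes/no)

no

Column x_1 has positive entries in row(s) 1, 2, 3, so the ratio test bounds it — not unbounded.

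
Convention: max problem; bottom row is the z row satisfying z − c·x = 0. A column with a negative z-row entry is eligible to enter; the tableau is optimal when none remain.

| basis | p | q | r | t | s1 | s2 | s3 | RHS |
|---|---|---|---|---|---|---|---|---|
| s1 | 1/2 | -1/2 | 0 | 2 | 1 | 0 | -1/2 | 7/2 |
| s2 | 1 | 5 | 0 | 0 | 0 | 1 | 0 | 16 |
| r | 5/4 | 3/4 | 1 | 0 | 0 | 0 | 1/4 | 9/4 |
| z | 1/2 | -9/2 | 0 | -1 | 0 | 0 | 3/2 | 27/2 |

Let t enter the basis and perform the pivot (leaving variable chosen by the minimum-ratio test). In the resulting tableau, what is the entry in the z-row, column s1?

1/2

Ratio test on column t — row 1: (7/2)/2 = 7/4; row 2: entry 0 ≤ 0; row 3: entry 0 ≤ 0. Minimum is 7/4 at row 1 (s1 leaves); pivot element 2.
Divide row 1 by 2; eliminate column t from the other rows.
z-row update in column s1: 0 − (-1)·(1/2) = 1/2.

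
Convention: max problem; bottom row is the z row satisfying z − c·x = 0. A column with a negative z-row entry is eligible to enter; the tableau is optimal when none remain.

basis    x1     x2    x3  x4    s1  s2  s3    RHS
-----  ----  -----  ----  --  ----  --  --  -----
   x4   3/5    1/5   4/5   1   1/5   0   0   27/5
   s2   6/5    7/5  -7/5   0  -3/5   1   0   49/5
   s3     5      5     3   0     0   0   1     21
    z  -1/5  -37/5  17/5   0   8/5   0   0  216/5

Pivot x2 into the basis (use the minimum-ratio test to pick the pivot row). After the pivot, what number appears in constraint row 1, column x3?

Ratio test on column x2 — row 1: (27/5)/(1/5) = 27; row 2: (49/5)/(7/5) = 7; row 3: 21/5 = 21/5. Minimum is 21/5 at row 3 (s3 leaves); pivot element 5.
Divide row 3 by 5; eliminate column x2 from the other rows.
Row 1 update in column x3: 4/5 − (1/5)·(3/5) = 17/25.

17/25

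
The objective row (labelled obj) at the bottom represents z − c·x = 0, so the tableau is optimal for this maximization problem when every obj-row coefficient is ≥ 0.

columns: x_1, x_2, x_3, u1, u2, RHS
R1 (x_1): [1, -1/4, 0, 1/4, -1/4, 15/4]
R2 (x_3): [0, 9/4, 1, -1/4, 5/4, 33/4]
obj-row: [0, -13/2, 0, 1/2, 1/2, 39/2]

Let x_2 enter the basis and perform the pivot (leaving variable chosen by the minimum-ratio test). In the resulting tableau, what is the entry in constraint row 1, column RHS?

Ratio test on column x_2 — row 1: entry -1/4 ≤ 0; row 2: (33/4)/(9/4) = 11/3. Minimum is 11/3 at row 2 (x_3 leaves); pivot element 9/4.
Divide row 2 by 9/4; eliminate column x_2 from the other rows.
Row 1 update in column RHS: 15/4 − (-1/4)·(11/3) = 14/3.

14/3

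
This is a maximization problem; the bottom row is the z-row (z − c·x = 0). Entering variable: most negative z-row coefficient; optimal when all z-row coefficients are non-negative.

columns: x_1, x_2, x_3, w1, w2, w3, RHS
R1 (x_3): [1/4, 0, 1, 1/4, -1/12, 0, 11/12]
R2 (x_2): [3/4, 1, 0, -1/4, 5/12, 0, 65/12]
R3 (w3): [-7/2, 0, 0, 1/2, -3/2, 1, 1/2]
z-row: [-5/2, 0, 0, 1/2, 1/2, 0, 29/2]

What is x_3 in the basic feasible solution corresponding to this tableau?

x_3 is basic (row 1); its value is the RHS of that row, 11/12.

11/12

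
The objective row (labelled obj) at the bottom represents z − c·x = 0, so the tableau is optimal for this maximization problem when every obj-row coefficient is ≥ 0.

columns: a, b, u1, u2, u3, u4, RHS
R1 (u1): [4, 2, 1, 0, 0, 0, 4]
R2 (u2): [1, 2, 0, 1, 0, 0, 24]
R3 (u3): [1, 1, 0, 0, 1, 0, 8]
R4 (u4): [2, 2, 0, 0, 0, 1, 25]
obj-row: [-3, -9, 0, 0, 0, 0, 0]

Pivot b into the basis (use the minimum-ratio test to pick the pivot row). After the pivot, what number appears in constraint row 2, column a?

-3

Ratio test on column b — row 1: 4/2 = 2; row 2: 24/2 = 12; row 3: 8/1 = 8; row 4: 25/2 = 25/2. Minimum is 2 at row 1 (u1 leaves); pivot element 2.
Divide row 1 by 2; eliminate column b from the other rows.
Row 2 update in column a: 1 − 2·2 = -3.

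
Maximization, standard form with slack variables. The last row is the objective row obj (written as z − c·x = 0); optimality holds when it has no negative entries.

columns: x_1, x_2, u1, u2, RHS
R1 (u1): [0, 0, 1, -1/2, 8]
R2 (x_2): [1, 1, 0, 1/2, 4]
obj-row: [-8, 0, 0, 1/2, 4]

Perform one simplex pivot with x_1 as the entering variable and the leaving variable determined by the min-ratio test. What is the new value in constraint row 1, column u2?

-1/2

Ratio test on column x_1 — row 1: entry 0 ≤ 0; row 2: 4/1 = 4. Minimum is 4 at row 2 (x_2 leaves); pivot element 1.
Divide row 2 by 1; eliminate column x_1 from the other rows.
Row 1 update in column u2: -1/2 − 0·(1/2) = -1/2.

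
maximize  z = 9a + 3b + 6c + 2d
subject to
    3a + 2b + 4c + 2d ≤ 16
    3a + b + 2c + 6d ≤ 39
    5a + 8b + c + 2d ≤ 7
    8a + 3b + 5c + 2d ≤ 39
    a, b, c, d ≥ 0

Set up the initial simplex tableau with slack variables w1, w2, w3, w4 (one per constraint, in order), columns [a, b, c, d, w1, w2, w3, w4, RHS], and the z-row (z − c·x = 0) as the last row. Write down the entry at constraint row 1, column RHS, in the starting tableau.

16

The RHS of constraint 1 is b_1 = 16.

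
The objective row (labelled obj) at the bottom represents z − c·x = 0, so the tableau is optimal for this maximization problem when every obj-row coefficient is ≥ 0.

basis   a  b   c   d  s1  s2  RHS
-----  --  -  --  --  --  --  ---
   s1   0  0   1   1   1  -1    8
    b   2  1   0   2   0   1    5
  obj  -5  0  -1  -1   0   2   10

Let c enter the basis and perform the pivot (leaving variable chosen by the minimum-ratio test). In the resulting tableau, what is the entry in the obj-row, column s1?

1

Ratio test on column c — row 1: 8/1 = 8; row 2: entry 0 ≤ 0. Minimum is 8 at row 1 (s1 leaves); pivot element 1.
Divide row 1 by 1; eliminate column c from the other rows.
obj-row update in column s1: 0 − (-1)·1 = 1.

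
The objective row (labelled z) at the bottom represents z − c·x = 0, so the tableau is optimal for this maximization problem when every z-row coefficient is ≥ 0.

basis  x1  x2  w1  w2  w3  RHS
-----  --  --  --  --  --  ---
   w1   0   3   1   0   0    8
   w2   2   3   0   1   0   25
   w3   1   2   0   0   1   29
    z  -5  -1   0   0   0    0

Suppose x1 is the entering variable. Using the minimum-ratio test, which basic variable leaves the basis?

w2

Column x1 entries and ratios — w1: 0 ≤ 0, skip; w2: 25/2 = 25/2; w3: 29/1 = 29.
Smallest ratio is 25/2 in the row of w2, so w2 leaves.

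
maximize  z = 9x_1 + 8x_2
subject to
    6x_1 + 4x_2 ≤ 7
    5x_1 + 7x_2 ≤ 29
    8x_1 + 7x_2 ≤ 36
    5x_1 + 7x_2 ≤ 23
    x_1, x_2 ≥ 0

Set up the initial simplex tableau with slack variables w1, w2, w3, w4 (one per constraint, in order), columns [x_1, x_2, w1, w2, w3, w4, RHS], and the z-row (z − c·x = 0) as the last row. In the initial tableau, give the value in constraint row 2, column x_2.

7

Constraint 2 has coefficient 7 on x_2.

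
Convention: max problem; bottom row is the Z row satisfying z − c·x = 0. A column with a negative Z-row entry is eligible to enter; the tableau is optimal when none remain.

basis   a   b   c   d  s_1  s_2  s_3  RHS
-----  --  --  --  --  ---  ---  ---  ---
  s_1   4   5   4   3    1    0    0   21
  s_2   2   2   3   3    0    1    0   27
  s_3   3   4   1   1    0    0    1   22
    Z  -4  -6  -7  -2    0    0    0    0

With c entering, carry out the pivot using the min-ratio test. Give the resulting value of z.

Ratio test on column c — row 1: 21/4 = 21/4; row 2: 27/3 = 9; row 3: 22/1 = 22. Minimum is 21/4 at row 1 (s_1 leaves); pivot element 4.
Pivot on row 1; the Z-row RHS becomes 0 − (-7)·(21/4) = 147/4.

147/4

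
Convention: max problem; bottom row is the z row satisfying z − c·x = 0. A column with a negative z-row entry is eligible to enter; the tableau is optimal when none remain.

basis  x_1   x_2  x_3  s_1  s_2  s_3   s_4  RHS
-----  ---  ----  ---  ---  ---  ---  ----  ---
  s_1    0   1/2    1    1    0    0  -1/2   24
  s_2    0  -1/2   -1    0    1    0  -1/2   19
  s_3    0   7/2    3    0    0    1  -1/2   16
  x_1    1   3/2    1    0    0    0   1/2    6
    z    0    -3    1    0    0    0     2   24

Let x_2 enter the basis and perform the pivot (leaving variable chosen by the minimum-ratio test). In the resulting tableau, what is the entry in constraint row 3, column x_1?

Ratio test on column x_2 — row 1: 24/(1/2) = 48; row 2: entry -1/2 ≤ 0; row 3: 16/(7/2) = 32/7; row 4: 6/(3/2) = 4. Minimum is 4 at row 4 (x_1 leaves); pivot element 3/2.
Divide row 4 by 3/2; eliminate column x_2 from the other rows.
Row 3 update in column x_1: 0 − (7/2)·(2/3) = -7/3.

-7/3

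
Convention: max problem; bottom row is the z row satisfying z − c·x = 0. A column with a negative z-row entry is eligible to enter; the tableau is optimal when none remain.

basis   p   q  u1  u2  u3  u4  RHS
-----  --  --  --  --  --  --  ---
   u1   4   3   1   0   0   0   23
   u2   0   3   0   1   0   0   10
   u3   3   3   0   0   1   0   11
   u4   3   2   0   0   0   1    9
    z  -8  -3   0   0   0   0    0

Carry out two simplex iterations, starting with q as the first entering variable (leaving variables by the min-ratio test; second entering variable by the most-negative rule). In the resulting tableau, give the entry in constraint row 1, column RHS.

Ratio test on column q — row 1: 23/3 = 23/3; row 2: 10/3 = 10/3; row 3: 11/3 = 11/3; row 4: 9/2 = 9/2. Minimum is 10/3 at row 2 (u2 leaves); pivot element 3.
Divide row 2 by 3; eliminate column q from the other rows.
Second iteration: most negative z-row entry is -8 in column p, so p enters.
Ratio test on column p — row 1: 13/4 = 13/4; row 2: entry 0 ≤ 0; row 3: 1/3 = 1/3; row 4: (7/3)/3 = 7/9. Minimum is 1/3 at row 3 (u3 leaves); pivot element 3.
Divide row 3 by 3; eliminate column p from the other rows.
After both pivots, the entry at constraint row 1, column RHS is 35/3.

35/3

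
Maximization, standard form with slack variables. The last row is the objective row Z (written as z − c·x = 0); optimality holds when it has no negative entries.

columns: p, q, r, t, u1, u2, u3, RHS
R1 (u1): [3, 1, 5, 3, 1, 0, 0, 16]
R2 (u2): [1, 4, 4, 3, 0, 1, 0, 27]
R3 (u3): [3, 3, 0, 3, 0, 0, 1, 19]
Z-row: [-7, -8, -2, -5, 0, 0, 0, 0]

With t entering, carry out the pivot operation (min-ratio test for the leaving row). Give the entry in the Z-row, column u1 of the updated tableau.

5/3

Ratio test on column t — row 1: 16/3 = 16/3; row 2: 27/3 = 9; row 3: 19/3 = 19/3. Minimum is 16/3 at row 1 (u1 leaves); pivot element 3.
Divide row 1 by 3; eliminate column t from the other rows.
Z-row update in column u1: 0 − (-5)·(1/3) = 5/3.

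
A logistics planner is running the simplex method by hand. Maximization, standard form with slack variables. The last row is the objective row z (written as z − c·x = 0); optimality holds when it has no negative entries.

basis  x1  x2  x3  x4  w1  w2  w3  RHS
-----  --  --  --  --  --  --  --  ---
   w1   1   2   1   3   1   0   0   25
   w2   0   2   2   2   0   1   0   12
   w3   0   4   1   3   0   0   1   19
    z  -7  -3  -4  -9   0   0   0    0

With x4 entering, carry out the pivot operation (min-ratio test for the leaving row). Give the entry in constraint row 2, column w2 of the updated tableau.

Ratio test on column x4 — row 1: 25/3 = 25/3; row 2: 12/2 = 6; row 3: 19/3 = 19/3. Minimum is 6 at row 2 (w2 leaves); pivot element 2.
Divide row 2 by 2; eliminate column x4 from the other rows.
In the new row 2, the w2 entry is the old entry divided by the pivot: 1/2 = 1/2.

1/2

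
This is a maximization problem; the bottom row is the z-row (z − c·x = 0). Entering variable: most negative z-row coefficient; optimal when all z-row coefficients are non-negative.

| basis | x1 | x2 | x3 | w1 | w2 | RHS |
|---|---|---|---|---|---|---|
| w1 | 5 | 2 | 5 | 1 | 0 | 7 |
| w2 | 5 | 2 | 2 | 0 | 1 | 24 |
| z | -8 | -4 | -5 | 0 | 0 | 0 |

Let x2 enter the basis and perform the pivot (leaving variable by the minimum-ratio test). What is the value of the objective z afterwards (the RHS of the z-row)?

14

Ratio test on column x2 — row 1: 7/2 = 7/2; row 2: 24/2 = 12. Minimum is 7/2 at row 1 (w1 leaves); pivot element 2.
Pivot on row 1; the z-row RHS becomes 0 − (-4)·(7/2) = 14.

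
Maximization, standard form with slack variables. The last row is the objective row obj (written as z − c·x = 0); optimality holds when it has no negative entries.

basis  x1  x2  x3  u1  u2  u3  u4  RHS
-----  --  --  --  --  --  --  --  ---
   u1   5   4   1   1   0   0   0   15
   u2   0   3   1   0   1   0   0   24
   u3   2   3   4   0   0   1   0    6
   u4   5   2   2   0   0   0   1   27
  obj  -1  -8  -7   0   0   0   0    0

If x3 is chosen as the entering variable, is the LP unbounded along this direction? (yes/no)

no

Column x3 has positive entries in row(s) 1, 2, 3, 4, so the ratio test bounds it — not unbounded.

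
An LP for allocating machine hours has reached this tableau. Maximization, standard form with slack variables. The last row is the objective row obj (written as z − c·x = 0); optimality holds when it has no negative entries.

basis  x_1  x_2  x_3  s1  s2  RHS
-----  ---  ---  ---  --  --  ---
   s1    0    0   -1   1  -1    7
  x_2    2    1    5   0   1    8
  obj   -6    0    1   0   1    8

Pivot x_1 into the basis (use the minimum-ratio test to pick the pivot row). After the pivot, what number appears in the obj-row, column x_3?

Ratio test on column x_1 — row 1: entry 0 ≤ 0; row 2: 8/2 = 4. Minimum is 4 at row 2 (x_2 leaves); pivot element 2.
Divide row 2 by 2; eliminate column x_1 from the other rows.
obj-row update in column x_3: 1 − (-6)·(5/2) = 16.

16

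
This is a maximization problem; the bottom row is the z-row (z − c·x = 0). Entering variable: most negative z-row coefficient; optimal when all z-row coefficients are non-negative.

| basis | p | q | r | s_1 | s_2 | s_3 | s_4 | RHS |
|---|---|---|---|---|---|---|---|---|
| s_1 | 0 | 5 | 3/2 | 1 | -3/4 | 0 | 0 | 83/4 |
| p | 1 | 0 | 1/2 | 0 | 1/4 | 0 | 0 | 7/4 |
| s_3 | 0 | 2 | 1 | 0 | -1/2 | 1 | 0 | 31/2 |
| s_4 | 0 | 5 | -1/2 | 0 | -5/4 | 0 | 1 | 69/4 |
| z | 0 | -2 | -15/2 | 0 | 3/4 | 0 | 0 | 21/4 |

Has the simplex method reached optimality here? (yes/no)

no

The z-row has a negative entry -15/2 in column r, so it is not optimal.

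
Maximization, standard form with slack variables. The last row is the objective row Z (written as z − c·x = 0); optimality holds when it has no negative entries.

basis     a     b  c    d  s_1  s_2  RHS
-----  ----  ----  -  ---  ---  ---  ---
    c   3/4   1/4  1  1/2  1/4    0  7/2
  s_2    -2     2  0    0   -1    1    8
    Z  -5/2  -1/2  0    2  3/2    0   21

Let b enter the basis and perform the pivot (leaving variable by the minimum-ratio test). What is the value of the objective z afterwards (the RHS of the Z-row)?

Ratio test on column b — row 1: (7/2)/(1/4) = 14; row 2: 8/2 = 4. Minimum is 4 at row 2 (s_2 leaves); pivot element 2.
Pivot on row 2; the Z-row RHS becomes 21 − (-1/2)·4 = 23.

23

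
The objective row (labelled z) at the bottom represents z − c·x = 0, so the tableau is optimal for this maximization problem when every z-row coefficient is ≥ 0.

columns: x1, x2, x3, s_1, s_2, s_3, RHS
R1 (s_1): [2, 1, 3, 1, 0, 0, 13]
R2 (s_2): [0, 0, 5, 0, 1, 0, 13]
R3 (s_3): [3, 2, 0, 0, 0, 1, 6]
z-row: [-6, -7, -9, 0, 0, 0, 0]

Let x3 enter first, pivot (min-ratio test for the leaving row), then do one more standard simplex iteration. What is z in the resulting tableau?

Ratio test on column x3 — row 1: 13/3 = 13/3; row 2: 13/5 = 13/5; row 3: entry 0 ≤ 0. Minimum is 13/5 at row 2 (s_2 leaves); pivot element 5.
Pivot on row 2; the z-row RHS becomes 0 − (-9)·(13/5) = 117/5.
Next entering variable (most negative z-row entry -7): x2.
Ratio test on column x2 — row 1: (26/5)/1 = 26/5; row 2: entry 0 ≤ 0; row 3: 6/2 = 3. Minimum is 3 at row 3 (s_3 leaves); pivot element 2.
After the second pivot the z-row RHS is 117/5 − (-7)·3 = 222/5.

222/5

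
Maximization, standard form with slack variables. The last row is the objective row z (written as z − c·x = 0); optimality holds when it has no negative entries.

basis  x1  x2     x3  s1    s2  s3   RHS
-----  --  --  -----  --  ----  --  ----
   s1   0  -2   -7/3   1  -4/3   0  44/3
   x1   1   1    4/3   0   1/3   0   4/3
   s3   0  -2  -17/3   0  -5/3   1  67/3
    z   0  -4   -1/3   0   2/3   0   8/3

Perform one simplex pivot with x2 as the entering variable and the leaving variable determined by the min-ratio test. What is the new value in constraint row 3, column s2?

Ratio test on column x2 — row 1: entry -2 ≤ 0; row 2: (4/3)/1 = 4/3; row 3: entry -2 ≤ 0. Minimum is 4/3 at row 2 (x1 leaves); pivot element 1.
Divide row 2 by 1; eliminate column x2 from the other rows.
Row 3 update in column s2: -5/3 − (-2)·(1/3) = -1.

-1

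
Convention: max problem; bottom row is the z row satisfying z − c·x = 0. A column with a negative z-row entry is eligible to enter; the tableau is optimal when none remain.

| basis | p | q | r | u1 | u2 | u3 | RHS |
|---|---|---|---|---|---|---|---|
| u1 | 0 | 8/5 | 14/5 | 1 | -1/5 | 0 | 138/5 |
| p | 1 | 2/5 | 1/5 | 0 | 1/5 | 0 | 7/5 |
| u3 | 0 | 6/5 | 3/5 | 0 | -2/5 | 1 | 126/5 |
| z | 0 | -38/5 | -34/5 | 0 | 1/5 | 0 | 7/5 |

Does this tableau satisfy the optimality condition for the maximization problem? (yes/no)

The z-row has a negative entry -38/5 in column q, so it is not optimal.

no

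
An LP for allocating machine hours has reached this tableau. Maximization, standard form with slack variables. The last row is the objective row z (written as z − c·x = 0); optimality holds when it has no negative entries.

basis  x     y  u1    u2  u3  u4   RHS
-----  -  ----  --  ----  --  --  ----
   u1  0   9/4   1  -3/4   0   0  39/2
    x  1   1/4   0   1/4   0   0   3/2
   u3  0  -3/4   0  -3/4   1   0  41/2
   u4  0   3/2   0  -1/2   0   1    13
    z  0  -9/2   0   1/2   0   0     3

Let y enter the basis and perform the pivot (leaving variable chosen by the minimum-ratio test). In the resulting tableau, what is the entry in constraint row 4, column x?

Ratio test on column y — row 1: (39/2)/(9/4) = 26/3; row 2: (3/2)/(1/4) = 6; row 3: entry -3/4 ≤ 0; row 4: 13/(3/2) = 26/3. Minimum is 6 at row 2 (x leaves); pivot element 1/4.
Divide row 2 by 1/4; eliminate column y from the other rows.
Row 4 update in column x: 0 − (3/2)·4 = -6.

-6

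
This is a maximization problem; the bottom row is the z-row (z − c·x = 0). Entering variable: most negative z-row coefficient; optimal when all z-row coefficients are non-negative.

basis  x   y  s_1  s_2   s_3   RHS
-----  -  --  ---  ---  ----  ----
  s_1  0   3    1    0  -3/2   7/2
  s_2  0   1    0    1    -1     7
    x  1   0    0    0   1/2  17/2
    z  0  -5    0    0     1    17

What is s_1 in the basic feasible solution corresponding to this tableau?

s_1 is basic (row 1); its value is the RHS of that row, 7/2.

7/2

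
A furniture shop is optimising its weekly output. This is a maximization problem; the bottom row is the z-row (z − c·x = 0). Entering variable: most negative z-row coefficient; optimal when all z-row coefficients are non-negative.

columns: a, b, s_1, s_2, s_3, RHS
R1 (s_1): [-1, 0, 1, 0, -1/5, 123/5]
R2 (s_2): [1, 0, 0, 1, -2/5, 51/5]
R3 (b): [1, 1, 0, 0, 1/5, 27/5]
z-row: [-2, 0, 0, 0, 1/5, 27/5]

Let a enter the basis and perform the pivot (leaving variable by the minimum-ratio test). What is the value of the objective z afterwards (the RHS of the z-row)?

Ratio test on column a — row 1: entry -1 ≤ 0; row 2: (51/5)/1 = 51/5; row 3: (27/5)/1 = 27/5. Minimum is 27/5 at row 3 (b leaves); pivot element 1.
Pivot on row 3; the z-row RHS becomes 27/5 − (-2)·(27/5) = 81/5.

81/5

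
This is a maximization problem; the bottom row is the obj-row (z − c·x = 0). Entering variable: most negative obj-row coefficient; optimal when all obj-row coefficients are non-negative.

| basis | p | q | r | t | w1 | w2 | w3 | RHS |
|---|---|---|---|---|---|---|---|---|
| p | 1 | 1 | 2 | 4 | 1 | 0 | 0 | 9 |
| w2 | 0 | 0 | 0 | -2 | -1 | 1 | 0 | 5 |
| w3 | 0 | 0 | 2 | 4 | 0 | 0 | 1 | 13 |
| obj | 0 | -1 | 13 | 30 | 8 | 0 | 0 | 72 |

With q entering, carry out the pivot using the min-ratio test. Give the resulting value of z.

Ratio test on column q — row 1: 9/1 = 9; row 2: entry 0 ≤ 0; row 3: entry 0 ≤ 0. Minimum is 9 at row 1 (p leaves); pivot element 1.
Pivot on row 1; the obj-row RHS becomes 72 − (-1)·9 = 81.

81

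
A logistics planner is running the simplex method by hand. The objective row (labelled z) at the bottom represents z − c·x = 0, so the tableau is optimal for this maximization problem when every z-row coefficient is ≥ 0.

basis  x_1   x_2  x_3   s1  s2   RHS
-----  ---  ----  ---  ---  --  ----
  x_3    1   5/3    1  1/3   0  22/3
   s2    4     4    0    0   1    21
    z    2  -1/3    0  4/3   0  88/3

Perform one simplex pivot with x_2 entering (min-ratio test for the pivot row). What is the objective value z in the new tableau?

Ratio test on column x_2 — row 1: (22/3)/(5/3) = 22/5; row 2: 21/4 = 21/4. Minimum is 22/5 at row 1 (x_3 leaves); pivot element 5/3.
Pivot on row 1; the z-row RHS becomes 88/3 − (-1/3)·(22/5) = 154/5.

154/5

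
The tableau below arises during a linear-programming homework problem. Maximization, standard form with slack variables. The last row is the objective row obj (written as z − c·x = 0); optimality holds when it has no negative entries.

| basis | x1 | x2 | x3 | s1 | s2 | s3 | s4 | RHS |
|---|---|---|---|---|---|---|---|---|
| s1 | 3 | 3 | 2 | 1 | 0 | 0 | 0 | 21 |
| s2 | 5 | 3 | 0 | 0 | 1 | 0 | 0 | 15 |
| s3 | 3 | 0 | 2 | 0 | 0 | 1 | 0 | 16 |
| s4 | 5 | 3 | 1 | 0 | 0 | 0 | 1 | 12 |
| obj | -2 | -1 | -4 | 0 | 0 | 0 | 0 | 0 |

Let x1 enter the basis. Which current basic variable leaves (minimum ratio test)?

s4

Column x1 entries and ratios — s1: 21/3 = 7; s2: 15/5 = 3; s3: 16/3 = 16/3; s4: 12/5 = 12/5.
Smallest ratio is 12/5 in the row of s4, so s4 leaves.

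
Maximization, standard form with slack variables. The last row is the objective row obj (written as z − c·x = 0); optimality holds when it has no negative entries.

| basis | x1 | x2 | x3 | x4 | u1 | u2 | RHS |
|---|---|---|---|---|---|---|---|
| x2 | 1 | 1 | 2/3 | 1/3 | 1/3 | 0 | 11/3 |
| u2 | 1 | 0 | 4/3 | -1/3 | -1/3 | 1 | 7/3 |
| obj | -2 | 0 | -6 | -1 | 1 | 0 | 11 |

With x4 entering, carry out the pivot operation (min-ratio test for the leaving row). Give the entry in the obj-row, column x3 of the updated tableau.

Ratio test on column x4 — row 1: (11/3)/(1/3) = 11; row 2: entry -1/3 ≤ 0. Minimum is 11 at row 1 (x2 leaves); pivot element 1/3.
Divide row 1 by 1/3; eliminate column x4 from the other rows.
obj-row update in column x3: -6 − (-1)·2 = -4.

-4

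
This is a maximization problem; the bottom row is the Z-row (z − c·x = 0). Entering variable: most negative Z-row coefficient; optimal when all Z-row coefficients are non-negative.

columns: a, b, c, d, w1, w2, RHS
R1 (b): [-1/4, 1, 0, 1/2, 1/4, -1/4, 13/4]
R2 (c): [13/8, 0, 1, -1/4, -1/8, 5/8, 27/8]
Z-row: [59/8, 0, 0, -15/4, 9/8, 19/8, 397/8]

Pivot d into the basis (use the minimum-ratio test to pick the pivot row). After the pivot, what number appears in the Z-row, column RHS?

74

Ratio test on column d — row 1: (13/4)/(1/2) = 13/2; row 2: entry -1/4 ≤ 0. Minimum is 13/2 at row 1 (b leaves); pivot element 1/2.
Divide row 1 by 1/2; eliminate column d from the other rows.
Z-row update in column RHS: 397/8 − (-15/4)·(13/2) = 74.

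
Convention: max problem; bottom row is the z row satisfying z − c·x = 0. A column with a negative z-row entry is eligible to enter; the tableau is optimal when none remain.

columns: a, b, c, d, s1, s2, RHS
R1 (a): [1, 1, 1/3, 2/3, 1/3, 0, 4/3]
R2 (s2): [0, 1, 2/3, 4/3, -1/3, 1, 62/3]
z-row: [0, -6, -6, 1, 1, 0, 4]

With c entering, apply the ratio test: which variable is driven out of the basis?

a

Column c entries and ratios — a: (4/3)/(1/3) = 4; s2: (62/3)/(2/3) = 31.
Smallest ratio is 4 in the row of a, so a leaves.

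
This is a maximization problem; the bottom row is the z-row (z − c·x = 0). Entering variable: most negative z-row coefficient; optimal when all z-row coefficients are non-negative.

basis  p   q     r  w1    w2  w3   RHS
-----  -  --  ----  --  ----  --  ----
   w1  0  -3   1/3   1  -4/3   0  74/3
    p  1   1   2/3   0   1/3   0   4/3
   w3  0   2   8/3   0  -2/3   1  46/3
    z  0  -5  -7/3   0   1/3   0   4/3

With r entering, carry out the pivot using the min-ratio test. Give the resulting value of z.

Ratio test on column r — row 1: (74/3)/(1/3) = 74; row 2: (4/3)/(2/3) = 2; row 3: (46/3)/(8/3) = 23/4. Minimum is 2 at row 2 (p leaves); pivot element 2/3.
Pivot on row 2; the z-row RHS becomes 4/3 − (-7/3)·2 = 6.

6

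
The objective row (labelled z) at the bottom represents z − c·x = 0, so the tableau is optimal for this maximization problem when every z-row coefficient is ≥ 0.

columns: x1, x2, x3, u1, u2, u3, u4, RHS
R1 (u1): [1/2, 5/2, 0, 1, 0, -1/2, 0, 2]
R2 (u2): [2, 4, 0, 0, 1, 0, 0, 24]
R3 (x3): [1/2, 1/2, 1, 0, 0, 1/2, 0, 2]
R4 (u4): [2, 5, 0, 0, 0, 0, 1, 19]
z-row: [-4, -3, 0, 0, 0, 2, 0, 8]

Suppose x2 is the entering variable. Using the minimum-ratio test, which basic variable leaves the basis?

Column x2 entries and ratios — u1: 2/(5/2) = 4/5; u2: 24/4 = 6; x3: 2/(1/2) = 4; u4: 19/5 = 19/5.
Smallest ratio is 4/5 in the row of u1, so u1 leaves.

u1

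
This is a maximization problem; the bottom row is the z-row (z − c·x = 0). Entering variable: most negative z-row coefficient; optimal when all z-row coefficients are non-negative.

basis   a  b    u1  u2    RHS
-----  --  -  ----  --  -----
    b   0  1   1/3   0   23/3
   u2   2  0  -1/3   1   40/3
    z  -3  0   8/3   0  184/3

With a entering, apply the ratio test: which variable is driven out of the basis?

Column a entries and ratios — b: 0 ≤ 0, skip; u2: (40/3)/2 = 20/3.
Smallest ratio is 20/3 in the row of u2, so u2 leaves.

u2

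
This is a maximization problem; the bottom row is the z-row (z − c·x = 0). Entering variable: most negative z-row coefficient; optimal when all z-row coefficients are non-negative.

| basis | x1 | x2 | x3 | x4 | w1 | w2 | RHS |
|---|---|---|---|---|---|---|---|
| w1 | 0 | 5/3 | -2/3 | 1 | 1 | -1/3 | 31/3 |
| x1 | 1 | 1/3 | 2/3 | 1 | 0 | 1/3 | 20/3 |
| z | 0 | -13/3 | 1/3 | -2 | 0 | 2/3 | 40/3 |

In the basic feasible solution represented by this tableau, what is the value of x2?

x2 is not in the basis, so in the current basic feasible solution x2 = 0.

0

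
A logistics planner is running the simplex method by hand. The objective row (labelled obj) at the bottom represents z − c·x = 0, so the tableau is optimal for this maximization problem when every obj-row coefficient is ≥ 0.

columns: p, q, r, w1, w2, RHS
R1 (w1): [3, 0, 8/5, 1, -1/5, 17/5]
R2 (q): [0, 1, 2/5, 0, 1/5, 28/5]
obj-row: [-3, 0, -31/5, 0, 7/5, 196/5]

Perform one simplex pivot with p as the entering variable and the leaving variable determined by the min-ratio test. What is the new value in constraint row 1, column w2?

Ratio test on column p — row 1: (17/5)/3 = 17/15; row 2: entry 0 ≤ 0. Minimum is 17/15 at row 1 (w1 leaves); pivot element 3.
Divide row 1 by 3; eliminate column p from the other rows.
In the new row 1, the w2 entry is the old entry divided by the pivot: (-1/5)/3 = -1/15.

-1/15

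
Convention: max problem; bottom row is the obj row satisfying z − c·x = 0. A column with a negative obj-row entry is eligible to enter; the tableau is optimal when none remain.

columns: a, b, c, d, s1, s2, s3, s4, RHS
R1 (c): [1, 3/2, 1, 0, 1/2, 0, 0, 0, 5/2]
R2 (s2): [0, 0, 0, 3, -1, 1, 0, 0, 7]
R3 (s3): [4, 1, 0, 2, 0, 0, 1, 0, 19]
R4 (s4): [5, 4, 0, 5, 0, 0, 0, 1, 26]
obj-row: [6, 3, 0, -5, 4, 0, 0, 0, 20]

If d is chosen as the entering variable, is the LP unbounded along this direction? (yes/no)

Column d has positive entries in row(s) 2, 3, 4, so the ratio test bounds it — not unbounded.

no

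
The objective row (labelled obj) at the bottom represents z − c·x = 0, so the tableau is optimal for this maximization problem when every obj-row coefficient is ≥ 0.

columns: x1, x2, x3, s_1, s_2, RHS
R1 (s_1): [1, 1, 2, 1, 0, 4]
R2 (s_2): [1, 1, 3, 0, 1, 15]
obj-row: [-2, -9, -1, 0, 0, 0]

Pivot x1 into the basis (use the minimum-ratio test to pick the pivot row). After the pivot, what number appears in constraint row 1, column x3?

Ratio test on column x1 — row 1: 4/1 = 4; row 2: 15/1 = 15. Minimum is 4 at row 1 (s_1 leaves); pivot element 1.
Divide row 1 by 1; eliminate column x1 from the other rows.
In the new row 1, the x3 entry is the old entry divided by the pivot: 2/1 = 2.

2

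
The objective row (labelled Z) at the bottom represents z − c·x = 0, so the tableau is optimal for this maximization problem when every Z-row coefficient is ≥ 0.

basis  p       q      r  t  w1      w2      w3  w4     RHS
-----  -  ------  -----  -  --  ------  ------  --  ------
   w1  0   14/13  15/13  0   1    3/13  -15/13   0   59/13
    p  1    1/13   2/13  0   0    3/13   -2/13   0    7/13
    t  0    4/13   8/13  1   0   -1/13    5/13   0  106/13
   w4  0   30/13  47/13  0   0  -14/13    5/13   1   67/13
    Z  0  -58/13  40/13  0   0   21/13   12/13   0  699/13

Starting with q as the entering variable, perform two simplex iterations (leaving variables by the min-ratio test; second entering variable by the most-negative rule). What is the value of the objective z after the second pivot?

515/8

Ratio test on column q — row 1: (59/13)/(14/13) = 59/14; row 2: (7/13)/(1/13) = 7; row 3: (106/13)/(4/13) = 53/2; row 4: (67/13)/(30/13) = 67/30. Minimum is 67/30 at row 4 (w4 leaves); pivot element 30/13.
Pivot on row 4; the Z-row RHS becomes 699/13 − (-58/13)·(67/30) = 956/15.
Next entering variable (most negative Z-row entry -7/15): w2.
Ratio test on column w2 — row 1: (32/15)/(11/15) = 32/11; row 2: (11/30)/(4/15) = 11/8; row 3: (112/15)/(1/15) = 112; row 4: entry -7/15 ≤ 0. Minimum is 11/8 at row 2 (p leaves); pivot element 4/15.
After the second pivot the Z-row RHS is 956/15 − (-7/15)·(11/8) = 515/8.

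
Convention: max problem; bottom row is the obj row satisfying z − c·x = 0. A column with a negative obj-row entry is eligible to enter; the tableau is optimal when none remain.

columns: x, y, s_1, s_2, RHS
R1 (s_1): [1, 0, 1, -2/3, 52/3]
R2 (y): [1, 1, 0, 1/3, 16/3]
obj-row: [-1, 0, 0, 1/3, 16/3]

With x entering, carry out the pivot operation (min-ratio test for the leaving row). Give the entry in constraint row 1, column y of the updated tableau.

Ratio test on column x — row 1: (52/3)/1 = 52/3; row 2: (16/3)/1 = 16/3. Minimum is 16/3 at row 2 (y leaves); pivot element 1.
Divide row 2 by 1; eliminate column x from the other rows.
Row 1 update in column y: 0 − 1·1 = -1.

-1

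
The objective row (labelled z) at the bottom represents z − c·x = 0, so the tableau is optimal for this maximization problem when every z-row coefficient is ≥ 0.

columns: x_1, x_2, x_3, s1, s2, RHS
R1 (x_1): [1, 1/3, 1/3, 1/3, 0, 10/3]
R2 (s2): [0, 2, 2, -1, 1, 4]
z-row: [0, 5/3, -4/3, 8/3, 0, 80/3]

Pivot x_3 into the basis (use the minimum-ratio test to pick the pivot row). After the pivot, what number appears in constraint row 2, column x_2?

1

Ratio test on column x_3 — row 1: (10/3)/(1/3) = 10; row 2: 4/2 = 2. Minimum is 2 at row 2 (s2 leaves); pivot element 2.
Divide row 2 by 2; eliminate column x_3 from the other rows.
In the new row 2, the x_2 entry is the old entry divided by the pivot: 2/2 = 1.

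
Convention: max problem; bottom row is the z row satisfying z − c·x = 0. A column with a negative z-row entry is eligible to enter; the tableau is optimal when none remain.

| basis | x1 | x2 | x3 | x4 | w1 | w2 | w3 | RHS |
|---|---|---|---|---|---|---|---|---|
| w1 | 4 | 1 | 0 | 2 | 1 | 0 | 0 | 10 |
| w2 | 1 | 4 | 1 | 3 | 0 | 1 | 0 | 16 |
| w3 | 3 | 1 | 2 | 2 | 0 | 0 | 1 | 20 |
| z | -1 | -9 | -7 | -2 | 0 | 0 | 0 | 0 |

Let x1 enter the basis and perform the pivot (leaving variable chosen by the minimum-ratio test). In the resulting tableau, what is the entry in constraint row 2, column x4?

Ratio test on column x1 — row 1: 10/4 = 5/2; row 2: 16/1 = 16; row 3: 20/3 = 20/3. Minimum is 5/2 at row 1 (w1 leaves); pivot element 4.
Divide row 1 by 4; eliminate column x1 from the other rows.
Row 2 update in column x4: 3 − 1·(1/2) = 5/2.

5/2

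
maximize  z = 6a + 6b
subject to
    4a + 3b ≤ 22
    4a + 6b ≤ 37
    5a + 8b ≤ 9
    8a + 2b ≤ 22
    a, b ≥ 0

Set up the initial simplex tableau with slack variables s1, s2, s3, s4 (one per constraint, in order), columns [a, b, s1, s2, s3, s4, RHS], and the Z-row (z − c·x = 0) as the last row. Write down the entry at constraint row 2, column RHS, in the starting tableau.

37

The RHS of constraint 2 is b_2 = 37.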